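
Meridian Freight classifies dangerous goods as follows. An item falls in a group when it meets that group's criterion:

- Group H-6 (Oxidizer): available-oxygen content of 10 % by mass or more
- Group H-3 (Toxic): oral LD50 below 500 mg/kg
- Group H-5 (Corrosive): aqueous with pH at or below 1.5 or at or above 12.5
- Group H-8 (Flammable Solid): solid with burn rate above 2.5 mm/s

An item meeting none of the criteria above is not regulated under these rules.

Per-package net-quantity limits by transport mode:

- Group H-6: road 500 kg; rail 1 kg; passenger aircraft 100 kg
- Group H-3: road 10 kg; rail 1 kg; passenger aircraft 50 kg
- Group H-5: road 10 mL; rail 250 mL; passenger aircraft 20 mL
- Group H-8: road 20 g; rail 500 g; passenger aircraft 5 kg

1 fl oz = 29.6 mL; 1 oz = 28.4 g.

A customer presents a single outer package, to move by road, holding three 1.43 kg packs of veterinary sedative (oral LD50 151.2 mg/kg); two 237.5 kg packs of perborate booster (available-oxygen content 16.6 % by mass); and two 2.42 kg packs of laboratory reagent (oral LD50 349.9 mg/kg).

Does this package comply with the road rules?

Yes

Oral LD50 151.2 mg/kg meets the Group H-3 criterion (Toxic), so the veterinary sedative is Group H-3.
Available-oxygen content 16.6 % by mass meets the Group H-6 criterion (Oxidizer), so the perborate booster is Group H-6.
Laboratory reagent: oral LD50 349.9 mg/kg < 500 mg/kg → Group H-3 (Toxic).
Group H-3 net quantity: (three 1.43 kg packs = 4.29 kg) + (two 2.42 kg packs = 4.84 kg) = 9.13 kg.
9.13 kg ≤ 10 kg (road limit, Group H-3) — within limit.
Group H-6 quantity: two 237.5 kg packs = 475 kg.
475 kg is within the road limit of 500 kg for Group H-6.
Every hazard group is within its road limit and no segregation rule is violated.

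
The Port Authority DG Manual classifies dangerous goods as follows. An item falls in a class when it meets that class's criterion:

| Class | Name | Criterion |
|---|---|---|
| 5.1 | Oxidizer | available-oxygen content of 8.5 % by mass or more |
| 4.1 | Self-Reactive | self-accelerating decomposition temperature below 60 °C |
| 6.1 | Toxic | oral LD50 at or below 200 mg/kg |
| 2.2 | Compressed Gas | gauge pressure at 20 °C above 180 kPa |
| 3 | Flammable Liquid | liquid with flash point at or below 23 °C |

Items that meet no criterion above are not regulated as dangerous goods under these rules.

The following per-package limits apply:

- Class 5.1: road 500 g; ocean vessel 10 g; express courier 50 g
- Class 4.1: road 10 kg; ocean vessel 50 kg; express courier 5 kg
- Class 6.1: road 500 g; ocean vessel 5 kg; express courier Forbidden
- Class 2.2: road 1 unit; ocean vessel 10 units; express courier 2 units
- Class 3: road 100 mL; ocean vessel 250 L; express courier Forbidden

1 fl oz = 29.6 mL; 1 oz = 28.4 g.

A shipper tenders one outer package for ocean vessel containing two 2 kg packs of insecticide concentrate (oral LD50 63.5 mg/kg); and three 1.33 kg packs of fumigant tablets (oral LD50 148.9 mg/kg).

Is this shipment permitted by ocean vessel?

No

Insecticide concentrate: oral LD50 63.5 mg/kg ≤ 200 mg/kg → Class 6.1 (Toxic).
With oral LD50 148.9 mg/kg (≤ 200 mg/kg), the fumigant tablets fall in Class 6.1.
Class 6.1 net quantity: (two 2 kg packs = 4 kg) + (three 1.33 kg packs = 3.99 kg) = 7.99 kg.
7.99 kg exceeds the ocean vessel limit of 5 kg for Class 6.1.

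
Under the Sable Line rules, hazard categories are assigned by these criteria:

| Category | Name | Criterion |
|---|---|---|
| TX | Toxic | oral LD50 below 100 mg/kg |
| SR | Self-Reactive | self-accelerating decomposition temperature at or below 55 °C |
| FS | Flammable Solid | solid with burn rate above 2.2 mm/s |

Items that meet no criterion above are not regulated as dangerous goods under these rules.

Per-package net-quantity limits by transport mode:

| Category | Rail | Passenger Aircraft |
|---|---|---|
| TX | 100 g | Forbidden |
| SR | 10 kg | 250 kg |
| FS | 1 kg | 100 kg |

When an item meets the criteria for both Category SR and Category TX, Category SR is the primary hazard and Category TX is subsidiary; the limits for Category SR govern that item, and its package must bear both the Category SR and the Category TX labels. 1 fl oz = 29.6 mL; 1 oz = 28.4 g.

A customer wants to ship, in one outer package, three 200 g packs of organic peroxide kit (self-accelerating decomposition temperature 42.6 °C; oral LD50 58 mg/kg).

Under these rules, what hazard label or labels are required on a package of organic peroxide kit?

Category SR and TX

The organic peroxide kit has self-accelerating decomposition temperature 42.6 °C, which is ≤ 55 °C, so it is Category SR (Self-Reactive).
The organic peroxide kit has oral LD50 58 mg/kg, which is < 100 mg/kg, so it is Category TX (Toxic).
By the precedence rule Category SR is primary and Category TX is subsidiary, and that rule requires both labels on the package.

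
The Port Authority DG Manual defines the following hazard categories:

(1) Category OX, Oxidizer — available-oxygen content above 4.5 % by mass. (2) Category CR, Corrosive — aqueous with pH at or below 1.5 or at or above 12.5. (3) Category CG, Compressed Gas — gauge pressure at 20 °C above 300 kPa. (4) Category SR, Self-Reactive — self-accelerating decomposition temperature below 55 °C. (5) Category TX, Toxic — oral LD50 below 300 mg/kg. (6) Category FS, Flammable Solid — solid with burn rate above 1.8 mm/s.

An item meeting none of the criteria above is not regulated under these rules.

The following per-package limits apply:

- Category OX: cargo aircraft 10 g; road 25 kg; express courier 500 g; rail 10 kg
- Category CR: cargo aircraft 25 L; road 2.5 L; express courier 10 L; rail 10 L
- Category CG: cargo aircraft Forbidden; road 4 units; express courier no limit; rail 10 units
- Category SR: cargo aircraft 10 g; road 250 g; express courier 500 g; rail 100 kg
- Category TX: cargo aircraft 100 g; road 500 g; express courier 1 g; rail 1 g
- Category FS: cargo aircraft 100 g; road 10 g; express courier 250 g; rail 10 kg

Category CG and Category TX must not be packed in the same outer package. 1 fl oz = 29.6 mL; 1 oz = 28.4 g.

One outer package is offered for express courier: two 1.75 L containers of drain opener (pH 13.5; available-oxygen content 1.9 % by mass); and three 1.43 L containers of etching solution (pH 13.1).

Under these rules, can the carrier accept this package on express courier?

Yes

pH 13.5 meets the Category CR criterion (Corrosive), so the drain opener is Category CR.
pH 13.1 meets the Category CR criterion (Corrosive), so the etching solution is Category CR.
Total Category CR: (two 1.75 L containers = 3.5 L) + (three 1.43 L containers = 4.29 L) = 7.79 L.
That is within the Category CR express courier limit of 10 L.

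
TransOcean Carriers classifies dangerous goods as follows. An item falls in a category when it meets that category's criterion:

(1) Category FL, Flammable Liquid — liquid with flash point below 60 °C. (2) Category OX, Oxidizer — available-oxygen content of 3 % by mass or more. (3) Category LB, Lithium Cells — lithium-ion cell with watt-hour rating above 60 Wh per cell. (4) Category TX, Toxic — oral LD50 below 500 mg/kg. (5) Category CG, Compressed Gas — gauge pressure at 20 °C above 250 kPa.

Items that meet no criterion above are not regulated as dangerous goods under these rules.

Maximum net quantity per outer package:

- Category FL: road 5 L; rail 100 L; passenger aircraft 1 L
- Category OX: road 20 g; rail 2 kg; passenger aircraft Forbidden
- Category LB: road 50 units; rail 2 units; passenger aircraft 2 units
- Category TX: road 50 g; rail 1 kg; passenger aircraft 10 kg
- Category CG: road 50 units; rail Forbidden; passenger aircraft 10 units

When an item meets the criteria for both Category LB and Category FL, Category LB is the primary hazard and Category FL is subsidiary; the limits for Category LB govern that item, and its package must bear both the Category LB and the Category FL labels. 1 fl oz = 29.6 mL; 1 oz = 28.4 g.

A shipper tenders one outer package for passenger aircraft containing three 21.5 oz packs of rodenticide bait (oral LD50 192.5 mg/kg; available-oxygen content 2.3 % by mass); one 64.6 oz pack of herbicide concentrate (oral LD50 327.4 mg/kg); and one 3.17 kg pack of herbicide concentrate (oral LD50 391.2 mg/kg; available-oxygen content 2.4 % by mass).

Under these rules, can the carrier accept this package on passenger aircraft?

The rodenticide bait has oral LD50 192.5 mg/kg, which is < 500 mg/kg, so it is Category TX (Toxic).
The herbicide concentrate has oral LD50 327.4 mg/kg, which is < 500 mg/kg, so it is Category TX (Toxic).
The herbicide concentrate has oral LD50 391.2 mg/kg, which is < 500 mg/kg, so it is Category TX (Toxic).
Category TX net quantity: (three 21.5 oz packs = 1831.8 g) + (one 64.6 oz pack = 1834.64 g) + 3.17 kg = 6836.44 g.
That is within the Category TX passenger aircraft limit of 10 kg.

Yes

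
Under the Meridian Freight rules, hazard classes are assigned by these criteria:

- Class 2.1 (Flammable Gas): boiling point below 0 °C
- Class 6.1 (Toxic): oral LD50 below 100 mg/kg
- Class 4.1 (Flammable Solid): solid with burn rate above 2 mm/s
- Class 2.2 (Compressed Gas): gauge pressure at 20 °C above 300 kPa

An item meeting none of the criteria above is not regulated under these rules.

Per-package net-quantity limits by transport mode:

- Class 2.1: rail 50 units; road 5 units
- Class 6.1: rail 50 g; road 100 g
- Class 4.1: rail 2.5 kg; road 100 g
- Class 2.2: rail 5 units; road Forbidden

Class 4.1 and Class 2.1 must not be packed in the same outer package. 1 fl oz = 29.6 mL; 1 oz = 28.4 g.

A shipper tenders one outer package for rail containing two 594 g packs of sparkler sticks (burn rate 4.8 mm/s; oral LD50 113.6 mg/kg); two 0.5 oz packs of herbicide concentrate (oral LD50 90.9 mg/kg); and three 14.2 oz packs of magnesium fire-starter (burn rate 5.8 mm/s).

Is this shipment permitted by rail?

Yes

With burn rate 4.8 mm/s (> 2 mm/s), the sparkler sticks fall in Class 4.1.
Oral LD50 90.9 mg/kg meets the Class 6.1 criterion (Toxic), so the herbicide concentrate is Class 6.1.
The magnesium fire-starter has burn rate 5.8 mm/s, which is > 2 mm/s, so it is Class 4.1 (Flammable Solid).
Total Class 4.1: (two 594 g packs = 1.188 kg) + (three 14.2 oz packs = 1209.84 g) = 2397.84 g.
2397.84 g ≤ 2.5 kg (rail limit, Class 4.1) — within limit.
Class 6.1 quantity: two 0.5 oz packs = 28.4 g.
28.4 g is within the rail limit of 50 g for Class 6.1.
The segregation rule (Class 4.1 with Class 2.1) does not apply to Class 4.1 with Class 6.1.
Every hazard class is within its rail limit and no segregation rule is violated.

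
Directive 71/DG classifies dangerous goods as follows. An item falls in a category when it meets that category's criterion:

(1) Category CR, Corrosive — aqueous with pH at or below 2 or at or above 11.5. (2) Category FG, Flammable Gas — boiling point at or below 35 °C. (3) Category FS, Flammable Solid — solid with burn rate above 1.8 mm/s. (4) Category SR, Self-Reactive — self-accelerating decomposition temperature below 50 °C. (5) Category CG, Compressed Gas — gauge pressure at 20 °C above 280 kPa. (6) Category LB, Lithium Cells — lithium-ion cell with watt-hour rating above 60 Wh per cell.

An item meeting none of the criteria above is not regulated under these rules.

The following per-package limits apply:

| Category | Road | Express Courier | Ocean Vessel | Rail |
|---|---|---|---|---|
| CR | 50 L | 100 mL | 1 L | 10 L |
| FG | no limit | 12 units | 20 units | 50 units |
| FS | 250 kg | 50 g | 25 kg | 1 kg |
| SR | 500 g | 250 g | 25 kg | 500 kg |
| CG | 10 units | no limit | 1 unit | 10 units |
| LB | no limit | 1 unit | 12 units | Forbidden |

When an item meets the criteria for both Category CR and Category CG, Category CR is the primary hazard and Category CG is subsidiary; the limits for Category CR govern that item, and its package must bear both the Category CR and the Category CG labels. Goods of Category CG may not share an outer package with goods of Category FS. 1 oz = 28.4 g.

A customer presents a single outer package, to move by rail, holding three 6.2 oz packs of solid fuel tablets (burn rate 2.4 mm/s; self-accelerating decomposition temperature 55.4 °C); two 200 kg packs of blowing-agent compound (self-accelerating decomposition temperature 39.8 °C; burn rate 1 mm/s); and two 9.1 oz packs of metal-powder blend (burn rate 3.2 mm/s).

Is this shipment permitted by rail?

Solid fuel tablets: burn rate 2.4 mm/s > 1.8 mm/s → Category FS (Flammable Solid).
The blowing-agent compound has self-accelerating decomposition temperature 39.8 °C, which is < 50 °C, so it is Category SR (Self-Reactive).
The metal-powder blend has burn rate 3.2 mm/s, which is > 1.8 mm/s, so it is Category FS (Flammable Solid).
Category FS net quantity: (three 6.2 oz packs = 528.24 g) + (two 9.1 oz packs = 516.88 g) = 1045.12 g.
1045.12 g exceeds the rail limit of 1 kg for Category FS.
Category SR quantity: two 200 kg packs = 400 kg.
400 kg is within the rail limit of 500 kg for Category SR.
The segregation rule (Category CG with Category FS) does not apply to Category FS with Category SR.

No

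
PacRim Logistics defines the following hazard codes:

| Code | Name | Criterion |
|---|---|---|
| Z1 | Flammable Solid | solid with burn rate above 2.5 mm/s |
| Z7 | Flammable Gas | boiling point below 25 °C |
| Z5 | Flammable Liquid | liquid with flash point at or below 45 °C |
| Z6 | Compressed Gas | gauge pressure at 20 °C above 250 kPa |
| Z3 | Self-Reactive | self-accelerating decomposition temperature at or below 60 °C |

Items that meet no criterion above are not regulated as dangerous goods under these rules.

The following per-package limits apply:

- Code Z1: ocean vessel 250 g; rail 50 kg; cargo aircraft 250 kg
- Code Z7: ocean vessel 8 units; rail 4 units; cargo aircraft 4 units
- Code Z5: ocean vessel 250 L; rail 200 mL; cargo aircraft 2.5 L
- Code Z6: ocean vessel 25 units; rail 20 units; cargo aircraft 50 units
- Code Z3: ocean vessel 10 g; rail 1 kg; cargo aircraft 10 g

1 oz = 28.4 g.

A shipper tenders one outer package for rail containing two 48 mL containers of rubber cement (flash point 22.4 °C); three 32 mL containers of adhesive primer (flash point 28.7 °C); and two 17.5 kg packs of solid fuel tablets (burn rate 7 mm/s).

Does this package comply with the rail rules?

Yes

Flash point 22.4 °C meets the Code Z5 criterion (Flammable Liquid), so the rubber cement is Code Z5.
With flash point 28.7 °C (≤ 45 °C), the adhesive primer falls in Code Z5.
Solid fuel tablets: burn rate 7 mm/s > 2.5 mm/s → Code Z1 (Flammable Solid).
Total Code Z5: (two 48 mL containers = 96 mL) + (three 32 mL containers = 96 mL) = 192 mL.
192 mL is within the rail limit of 200 mL for Code Z5.
Code Z1 quantity: two 17.5 kg packs = 35 kg.
That is within the Code Z1 rail limit of 50 kg.
Every hazard code is within its rail limit and no segregation rule is violated.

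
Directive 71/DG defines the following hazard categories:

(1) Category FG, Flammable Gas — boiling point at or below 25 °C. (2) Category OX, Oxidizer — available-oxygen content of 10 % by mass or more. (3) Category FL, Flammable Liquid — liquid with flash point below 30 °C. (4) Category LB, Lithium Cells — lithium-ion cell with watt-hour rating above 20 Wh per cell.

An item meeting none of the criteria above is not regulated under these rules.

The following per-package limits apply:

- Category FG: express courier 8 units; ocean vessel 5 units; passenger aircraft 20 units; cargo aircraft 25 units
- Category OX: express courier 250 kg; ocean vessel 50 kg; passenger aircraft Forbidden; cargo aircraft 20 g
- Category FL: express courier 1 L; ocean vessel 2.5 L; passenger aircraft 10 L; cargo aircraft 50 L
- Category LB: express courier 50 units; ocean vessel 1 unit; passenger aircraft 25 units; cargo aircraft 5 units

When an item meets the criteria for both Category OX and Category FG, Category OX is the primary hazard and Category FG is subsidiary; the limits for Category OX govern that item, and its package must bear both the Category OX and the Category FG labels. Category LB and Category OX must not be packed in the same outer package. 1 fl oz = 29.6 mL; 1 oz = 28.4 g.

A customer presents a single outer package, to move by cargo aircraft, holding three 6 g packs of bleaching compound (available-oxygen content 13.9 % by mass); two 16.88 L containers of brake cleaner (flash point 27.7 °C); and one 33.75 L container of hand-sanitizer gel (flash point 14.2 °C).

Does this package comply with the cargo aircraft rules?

The bleaching compound has available-oxygen content 13.9 % by mass, which is ≥ 10 % by mass, so it is Category OX (Oxidizer).
With flash point 27.7 °C (< 30 °C), the brake cleaner falls in Category FL.
Flash point 14.2 °C meets the Category FL criterion (Flammable Liquid), so the hand-sanitizer gel is Category FL.
Category FL net quantity: (two 16.88 L containers = 33.76 L) + 33.75 L = 67.51 L.
67.51 L exceeds the cargo aircraft limit of 50 L for Category FL.
Category OX quantity: three 6 g packs = 18 g.
That is within the Category OX cargo aircraft limit of 20 g.
The segregation rule (Category LB with Category OX) does not apply to Category FL with Category OX.

No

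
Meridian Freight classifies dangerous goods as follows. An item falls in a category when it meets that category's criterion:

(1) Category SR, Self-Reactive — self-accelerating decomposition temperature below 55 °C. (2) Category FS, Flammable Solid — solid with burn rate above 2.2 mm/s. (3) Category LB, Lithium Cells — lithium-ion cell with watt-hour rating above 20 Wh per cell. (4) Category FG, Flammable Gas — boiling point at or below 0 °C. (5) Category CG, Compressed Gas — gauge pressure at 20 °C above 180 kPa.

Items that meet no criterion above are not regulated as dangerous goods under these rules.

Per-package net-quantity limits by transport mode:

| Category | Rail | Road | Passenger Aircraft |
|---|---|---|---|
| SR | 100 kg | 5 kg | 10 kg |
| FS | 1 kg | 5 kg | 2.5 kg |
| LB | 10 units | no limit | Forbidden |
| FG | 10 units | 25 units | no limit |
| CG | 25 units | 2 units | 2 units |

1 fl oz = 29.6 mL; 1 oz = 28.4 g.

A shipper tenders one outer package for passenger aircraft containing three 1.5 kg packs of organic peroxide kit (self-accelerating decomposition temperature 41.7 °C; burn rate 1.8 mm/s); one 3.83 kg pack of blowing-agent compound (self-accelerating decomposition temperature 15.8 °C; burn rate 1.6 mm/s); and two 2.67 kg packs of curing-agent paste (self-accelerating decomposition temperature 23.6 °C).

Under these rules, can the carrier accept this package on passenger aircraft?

No

The organic peroxide kit has self-accelerating decomposition temperature 41.7 °C, which is < 55 °C, so it is Category SR (Self-Reactive).
The blowing-agent compound has self-accelerating decomposition temperature 15.8 °C, which is < 55 °C, so it is Category SR (Self-Reactive).
With self-accelerating decomposition temperature 23.6 °C (< 55 °C), the curing-agent paste falls in Category SR.
Total Category SR: (three 1.5 kg packs = 4.5 kg) + 3.83 kg + (two 2.67 kg packs = 5.34 kg) = 13.67 kg.
13.67 kg > 10 kg (passenger aircraft limit, Category SR) — over the limit.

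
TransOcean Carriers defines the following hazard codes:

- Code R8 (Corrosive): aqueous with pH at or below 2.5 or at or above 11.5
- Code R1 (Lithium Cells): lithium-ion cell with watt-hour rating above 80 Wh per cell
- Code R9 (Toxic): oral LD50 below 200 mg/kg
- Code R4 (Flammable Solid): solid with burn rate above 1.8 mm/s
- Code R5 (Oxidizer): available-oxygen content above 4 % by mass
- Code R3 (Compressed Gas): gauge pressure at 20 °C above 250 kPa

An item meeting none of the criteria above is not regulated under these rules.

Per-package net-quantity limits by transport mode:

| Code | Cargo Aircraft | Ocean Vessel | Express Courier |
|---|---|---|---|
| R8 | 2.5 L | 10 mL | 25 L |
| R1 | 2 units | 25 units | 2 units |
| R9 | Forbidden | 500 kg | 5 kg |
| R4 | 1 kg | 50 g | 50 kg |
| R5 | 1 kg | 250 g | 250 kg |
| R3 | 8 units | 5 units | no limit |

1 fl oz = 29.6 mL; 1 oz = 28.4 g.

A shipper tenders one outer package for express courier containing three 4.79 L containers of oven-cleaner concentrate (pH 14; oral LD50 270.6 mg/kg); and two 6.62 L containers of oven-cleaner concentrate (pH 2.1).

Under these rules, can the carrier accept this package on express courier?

No

With pH 14 (≥ 11.5), the oven-cleaner concentrate falls in Code R8.
Oven-cleaner concentrate: pH 2.1 ≤ 2.5 → Code R8 (Corrosive).
Code R8 net quantity: (three 4.79 L containers = 14.37 L) + (two 6.62 L containers = 13.24 L) = 27.61 L.
27.61 L > 25 L (express courier limit, Code R8) — over the limit.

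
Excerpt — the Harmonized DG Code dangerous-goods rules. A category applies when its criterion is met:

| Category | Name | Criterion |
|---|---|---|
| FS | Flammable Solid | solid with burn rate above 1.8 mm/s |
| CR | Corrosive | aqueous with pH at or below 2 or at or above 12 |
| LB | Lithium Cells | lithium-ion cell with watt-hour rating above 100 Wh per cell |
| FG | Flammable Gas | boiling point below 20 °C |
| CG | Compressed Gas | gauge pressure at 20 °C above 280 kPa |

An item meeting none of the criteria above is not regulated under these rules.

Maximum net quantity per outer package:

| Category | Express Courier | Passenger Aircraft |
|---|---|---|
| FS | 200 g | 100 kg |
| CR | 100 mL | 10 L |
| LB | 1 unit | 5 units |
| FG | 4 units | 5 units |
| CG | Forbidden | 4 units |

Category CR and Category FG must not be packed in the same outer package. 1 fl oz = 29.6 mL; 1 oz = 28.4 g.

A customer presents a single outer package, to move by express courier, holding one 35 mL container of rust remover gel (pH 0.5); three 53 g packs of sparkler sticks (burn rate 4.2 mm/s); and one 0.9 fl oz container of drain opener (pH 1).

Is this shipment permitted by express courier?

The rust remover gel has pH 0.5, which is ≤ 2, so it is Category CR (Corrosive).
With burn rate 4.2 mm/s (> 1.8 mm/s), the sparkler sticks fall in Category FS.
With pH 1 (≤ 2), the drain opener falls in Category CR.
Category CR net quantity: 35 mL + (one 0.9 fl oz container = 26.64 mL) = 61.64 mL.
61.64 mL ≤ 100 mL (express courier limit, Category CR) — within limit.
Category FS quantity: three 53 g packs = 159 g.
159 g ≤ 200 g (express courier limit, Category FS) — within limit.
The segregation rule (Category CR with Category FG) does not apply to Category CR with Category FS.
Every hazard category is within its express courier limit and no segregation rule is violated.

Yes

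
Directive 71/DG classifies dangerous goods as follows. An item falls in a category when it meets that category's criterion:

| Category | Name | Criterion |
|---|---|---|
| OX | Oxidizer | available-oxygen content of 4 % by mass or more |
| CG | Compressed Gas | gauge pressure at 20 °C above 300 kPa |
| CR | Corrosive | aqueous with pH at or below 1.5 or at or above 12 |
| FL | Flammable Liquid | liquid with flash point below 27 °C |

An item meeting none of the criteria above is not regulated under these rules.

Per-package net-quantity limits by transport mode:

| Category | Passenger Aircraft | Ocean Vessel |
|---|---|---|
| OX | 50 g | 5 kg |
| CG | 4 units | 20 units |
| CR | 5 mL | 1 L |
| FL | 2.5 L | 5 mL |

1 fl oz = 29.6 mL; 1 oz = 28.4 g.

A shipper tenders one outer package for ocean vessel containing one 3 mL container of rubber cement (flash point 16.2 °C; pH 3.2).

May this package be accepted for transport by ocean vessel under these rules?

Yes

Flash point 16.2 °C meets the Category FL criterion (Flammable Liquid), so the rubber cement is Category FL.
Category FL quantity: 3 mL.
That is within the Category FL ocean vessel limit of 5 mL.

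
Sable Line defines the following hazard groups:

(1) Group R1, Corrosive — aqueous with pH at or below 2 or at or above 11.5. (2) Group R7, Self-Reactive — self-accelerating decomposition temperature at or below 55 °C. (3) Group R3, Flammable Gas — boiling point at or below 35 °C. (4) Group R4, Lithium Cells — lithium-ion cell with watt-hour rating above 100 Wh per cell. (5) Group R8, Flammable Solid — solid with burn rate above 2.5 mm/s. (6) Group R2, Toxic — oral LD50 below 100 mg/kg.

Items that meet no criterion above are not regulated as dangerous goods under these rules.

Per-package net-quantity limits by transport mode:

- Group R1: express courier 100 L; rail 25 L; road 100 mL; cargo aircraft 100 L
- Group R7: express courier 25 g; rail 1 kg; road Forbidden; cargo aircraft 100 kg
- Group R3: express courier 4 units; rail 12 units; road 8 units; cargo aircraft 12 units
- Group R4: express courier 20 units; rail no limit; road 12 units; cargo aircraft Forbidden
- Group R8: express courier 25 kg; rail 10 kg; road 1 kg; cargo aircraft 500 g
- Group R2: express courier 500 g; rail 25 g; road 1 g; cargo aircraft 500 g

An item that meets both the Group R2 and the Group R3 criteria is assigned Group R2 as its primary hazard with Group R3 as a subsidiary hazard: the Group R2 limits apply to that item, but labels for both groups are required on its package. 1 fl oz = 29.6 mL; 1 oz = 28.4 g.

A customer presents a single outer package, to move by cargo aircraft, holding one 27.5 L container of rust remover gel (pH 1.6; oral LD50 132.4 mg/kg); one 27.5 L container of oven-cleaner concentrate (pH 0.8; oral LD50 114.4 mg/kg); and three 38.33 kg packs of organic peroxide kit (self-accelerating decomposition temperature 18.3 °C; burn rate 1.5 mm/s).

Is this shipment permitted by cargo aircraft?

No

With pH 1.6 (≤ 2), the rust remover gel falls in Group R1.
The oven-cleaner concentrate has pH 0.8, which is ≤ 2, so it is Group R1 (Corrosive).
With self-accelerating decomposition temperature 18.3 °C (≤ 55 °C), the organic peroxide kit falls in Group R7.
Group R1 net quantity: 27.5 L + 27.5 L = 55 L.
55 L ≤ 100 L (cargo aircraft limit, Group R1) — within limit.
Group R7 quantity: three 38.33 kg packs = 114.99 kg.
That exceeds the Group R7 cargo aircraft limit of 100 kg.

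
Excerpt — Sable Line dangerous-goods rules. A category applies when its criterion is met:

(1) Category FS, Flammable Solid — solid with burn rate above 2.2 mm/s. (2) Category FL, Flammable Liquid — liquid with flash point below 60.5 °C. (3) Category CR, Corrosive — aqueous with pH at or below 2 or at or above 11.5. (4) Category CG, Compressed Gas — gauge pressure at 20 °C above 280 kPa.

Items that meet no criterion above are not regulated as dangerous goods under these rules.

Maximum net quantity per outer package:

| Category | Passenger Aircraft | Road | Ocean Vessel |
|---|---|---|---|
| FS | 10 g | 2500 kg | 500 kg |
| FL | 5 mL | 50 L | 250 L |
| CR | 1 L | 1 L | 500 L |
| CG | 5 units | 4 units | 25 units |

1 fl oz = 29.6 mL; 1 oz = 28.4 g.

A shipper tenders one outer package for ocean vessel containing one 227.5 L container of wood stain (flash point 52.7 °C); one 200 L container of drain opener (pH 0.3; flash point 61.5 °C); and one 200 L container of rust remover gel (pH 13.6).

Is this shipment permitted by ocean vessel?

Yes

Wood stain: flash point 52.7 °C < 60.5 °C → Category FL (Flammable Liquid).
pH 0.3 meets the Category CR criterion (Corrosive), so the drain opener is Category CR.
With pH 13.6 (≥ 11.5), the rust remover gel falls in Category CR.
Total Category CR: 200 L + 200 L = 400 L.
That is within the Category CR ocean vessel limit of 500 L.
Category FL quantity: 227.5 L.
That is within the Category FL ocean vessel limit of 250 L.
Every hazard category is within its ocean vessel limit and no segregation rule is violated.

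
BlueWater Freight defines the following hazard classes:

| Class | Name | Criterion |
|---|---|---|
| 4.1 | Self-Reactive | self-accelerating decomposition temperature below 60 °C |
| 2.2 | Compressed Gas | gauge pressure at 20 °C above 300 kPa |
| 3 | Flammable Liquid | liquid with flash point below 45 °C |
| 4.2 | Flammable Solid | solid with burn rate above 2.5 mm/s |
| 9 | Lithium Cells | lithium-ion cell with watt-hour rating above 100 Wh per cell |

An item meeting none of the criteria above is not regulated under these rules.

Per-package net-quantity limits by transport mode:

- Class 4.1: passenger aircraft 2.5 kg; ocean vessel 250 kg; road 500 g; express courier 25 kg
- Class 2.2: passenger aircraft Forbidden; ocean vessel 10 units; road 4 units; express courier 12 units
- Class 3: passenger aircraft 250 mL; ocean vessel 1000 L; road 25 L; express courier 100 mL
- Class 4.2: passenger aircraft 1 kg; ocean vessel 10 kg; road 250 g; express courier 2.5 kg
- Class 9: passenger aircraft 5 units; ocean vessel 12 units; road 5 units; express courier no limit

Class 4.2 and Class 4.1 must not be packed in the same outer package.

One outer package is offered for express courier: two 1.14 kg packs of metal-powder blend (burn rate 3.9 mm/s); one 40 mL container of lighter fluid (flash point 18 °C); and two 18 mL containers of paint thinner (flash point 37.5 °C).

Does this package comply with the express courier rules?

The metal-powder blend has burn rate 3.9 mm/s, which is > 2.5 mm/s, so it is Class 4.2 (Flammable Solid).
With flash point 18 °C (< 45 °C), the lighter fluid falls in Class 3.
The paint thinner has flash point 37.5 °C, which is < 45 °C, so it is Class 3 (Flammable Liquid).
Class 4.2 quantity: two 1.14 kg packs = 2.28 kg.
2.28 kg is within the express courier limit of 2.5 kg for Class 4.2.
Total Class 3: 40 mL + (two 18 mL containers = 36 mL) = 76 mL.
76 mL is within the express courier limit of 100 mL for Class 3.
The segregation rule (Class 4.2 with Class 4.1) does not apply to Class 4.2 with Class 3.
Every hazard class is within its express courier limit and no segregation rule is violated.

Yes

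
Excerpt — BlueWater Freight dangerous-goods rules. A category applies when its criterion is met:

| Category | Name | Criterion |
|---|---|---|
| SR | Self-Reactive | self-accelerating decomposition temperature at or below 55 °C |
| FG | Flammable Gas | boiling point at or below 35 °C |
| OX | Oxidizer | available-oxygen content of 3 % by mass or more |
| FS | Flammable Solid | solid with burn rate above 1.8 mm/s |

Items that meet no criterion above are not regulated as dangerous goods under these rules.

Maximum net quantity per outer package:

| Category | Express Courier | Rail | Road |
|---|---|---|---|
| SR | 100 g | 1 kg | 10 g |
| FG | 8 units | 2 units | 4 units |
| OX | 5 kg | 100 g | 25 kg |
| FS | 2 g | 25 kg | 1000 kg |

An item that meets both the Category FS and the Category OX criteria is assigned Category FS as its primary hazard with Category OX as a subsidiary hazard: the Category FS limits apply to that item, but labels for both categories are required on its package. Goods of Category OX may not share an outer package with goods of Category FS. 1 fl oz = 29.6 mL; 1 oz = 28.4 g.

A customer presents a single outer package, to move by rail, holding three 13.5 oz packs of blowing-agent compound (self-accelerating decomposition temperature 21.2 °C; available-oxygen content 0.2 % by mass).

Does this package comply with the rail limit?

No

Blowing-agent compound: self-accelerating decomposition temperature 21.2 °C ≤ 55 °C → Category SR (Self-Reactive).
Category SR quantity: three 13.5 oz packs = 1150.2 g.
That exceeds the Category SR rail limit of 1 kg.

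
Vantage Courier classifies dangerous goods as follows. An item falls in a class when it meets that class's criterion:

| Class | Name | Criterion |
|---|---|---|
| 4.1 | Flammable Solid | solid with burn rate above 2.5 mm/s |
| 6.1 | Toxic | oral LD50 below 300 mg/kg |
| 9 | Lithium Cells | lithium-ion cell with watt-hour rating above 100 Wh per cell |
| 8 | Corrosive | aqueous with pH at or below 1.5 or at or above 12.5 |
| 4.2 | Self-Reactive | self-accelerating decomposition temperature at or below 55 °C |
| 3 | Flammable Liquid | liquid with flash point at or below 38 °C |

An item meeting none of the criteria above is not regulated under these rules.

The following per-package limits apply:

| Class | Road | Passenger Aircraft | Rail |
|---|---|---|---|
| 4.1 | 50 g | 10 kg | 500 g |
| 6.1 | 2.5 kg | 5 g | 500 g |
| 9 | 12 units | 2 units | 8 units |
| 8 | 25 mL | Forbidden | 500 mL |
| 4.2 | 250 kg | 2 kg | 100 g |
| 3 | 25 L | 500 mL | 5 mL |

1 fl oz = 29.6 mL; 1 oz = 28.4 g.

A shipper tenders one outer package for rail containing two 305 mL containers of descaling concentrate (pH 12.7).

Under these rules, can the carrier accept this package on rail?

pH 12.7 meets the Class 8 criterion (Corrosive), so the descaling concentrate is Class 8.
Class 8 quantity: two 305 mL containers = 610 mL.
610 mL > 500 mL (rail limit, Class 8) — over the limit.

No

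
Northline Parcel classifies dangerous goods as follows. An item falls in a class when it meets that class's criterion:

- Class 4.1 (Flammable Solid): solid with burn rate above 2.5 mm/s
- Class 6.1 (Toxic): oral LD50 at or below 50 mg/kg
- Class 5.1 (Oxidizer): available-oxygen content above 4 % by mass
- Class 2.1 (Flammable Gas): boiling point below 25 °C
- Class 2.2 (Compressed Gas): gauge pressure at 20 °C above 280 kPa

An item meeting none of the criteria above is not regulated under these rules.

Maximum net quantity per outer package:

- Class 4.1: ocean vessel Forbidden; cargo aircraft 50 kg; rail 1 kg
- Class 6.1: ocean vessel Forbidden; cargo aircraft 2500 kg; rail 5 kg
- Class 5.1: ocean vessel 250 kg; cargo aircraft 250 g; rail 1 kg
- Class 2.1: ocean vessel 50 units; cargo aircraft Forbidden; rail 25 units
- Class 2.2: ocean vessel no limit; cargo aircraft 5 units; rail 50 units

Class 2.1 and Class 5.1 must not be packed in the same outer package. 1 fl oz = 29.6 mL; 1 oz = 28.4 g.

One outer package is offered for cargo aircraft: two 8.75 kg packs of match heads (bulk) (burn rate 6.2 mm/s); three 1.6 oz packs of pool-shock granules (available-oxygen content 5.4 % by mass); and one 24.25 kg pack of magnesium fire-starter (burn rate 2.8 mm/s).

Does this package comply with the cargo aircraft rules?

With burn rate 6.2 mm/s (> 2.5 mm/s), the match heads (bulk) fall in Class 4.1.
The pool-shock granules have available-oxygen content 5.4 % by mass, which is > 4 % by mass, so they are Class 5.1 (Oxidizer).
Burn rate 2.8 mm/s meets the Class 4.1 criterion (Flammable Solid), so the magnesium fire-starter is Class 4.1.
Total Class 4.1: (two 8.75 kg packs = 17.5 kg) + 24.25 kg = 41.75 kg.
41.75 kg is within the cargo aircraft limit of 50 kg for Class 4.1.
Class 5.1 quantity: three 1.6 oz packs = 136.32 g.
136.32 g ≤ 250 g (cargo aircraft limit, Class 5.1) — within limit.
The segregation rule (Class 2.1 with Class 5.1) does not apply to Class 4.1 with Class 5.1.
Every hazard class is within its cargo aircraft limit and no segregation rule is violated.

Yes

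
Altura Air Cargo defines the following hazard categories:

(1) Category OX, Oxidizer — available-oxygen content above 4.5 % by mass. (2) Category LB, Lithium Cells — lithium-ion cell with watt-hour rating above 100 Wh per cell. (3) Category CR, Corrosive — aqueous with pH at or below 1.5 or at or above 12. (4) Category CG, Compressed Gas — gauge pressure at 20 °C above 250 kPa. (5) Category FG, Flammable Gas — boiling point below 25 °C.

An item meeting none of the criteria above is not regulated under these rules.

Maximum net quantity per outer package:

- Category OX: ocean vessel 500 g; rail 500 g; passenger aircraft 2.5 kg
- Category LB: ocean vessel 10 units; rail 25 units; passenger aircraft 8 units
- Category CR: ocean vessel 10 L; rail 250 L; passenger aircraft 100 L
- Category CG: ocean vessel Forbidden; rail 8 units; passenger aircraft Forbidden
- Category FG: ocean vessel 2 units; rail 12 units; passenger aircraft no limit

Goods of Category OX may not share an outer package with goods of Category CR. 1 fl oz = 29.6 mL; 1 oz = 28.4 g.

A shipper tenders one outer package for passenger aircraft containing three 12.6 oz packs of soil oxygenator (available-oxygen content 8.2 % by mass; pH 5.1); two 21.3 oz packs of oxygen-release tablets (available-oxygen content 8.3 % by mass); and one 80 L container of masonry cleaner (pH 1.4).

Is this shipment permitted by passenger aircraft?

No

With available-oxygen content 8.2 % by mass (> 4.5 % by mass), the soil oxygenator falls in Category OX.
With available-oxygen content 8.3 % by mass (> 4.5 % by mass), the oxygen-release tablets fall in Category OX.
pH 1.4 meets the Category CR criterion (Corrosive), so the masonry cleaner is Category CR.
Total Category OX: (three 12.6 oz packs = 1073.52 g) + (two 21.3 oz packs = 1209.84 g) = 2283.36 g.
2283.36 g ≤ 2.5 kg (passenger aircraft limit, Category OX) — within limit.
Category CR quantity: 80 L.
That is within the Category CR passenger aircraft limit of 100 L.
Category OX and Category CR may not share an outer package.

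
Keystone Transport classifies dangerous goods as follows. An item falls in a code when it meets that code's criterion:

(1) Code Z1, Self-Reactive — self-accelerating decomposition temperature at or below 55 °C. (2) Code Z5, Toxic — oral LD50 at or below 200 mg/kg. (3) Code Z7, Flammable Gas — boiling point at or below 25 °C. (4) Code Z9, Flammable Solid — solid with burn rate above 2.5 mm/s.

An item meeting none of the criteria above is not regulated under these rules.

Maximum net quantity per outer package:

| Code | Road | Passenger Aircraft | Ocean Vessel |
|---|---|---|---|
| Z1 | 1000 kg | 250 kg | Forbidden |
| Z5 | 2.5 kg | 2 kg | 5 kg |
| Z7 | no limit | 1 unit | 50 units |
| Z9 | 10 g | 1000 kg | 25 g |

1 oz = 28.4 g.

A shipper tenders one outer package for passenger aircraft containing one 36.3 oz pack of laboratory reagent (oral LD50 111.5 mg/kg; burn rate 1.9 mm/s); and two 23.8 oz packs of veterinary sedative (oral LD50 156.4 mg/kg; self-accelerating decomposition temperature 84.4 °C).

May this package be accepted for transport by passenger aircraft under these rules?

With oral LD50 111.5 mg/kg (≤ 200 mg/kg), the laboratory reagent falls in Code Z5.
Veterinary sedative: oral LD50 156.4 mg/kg ≤ 200 mg/kg → Code Z5 (Toxic).
Total Code Z5: (one 36.3 oz pack = 1030.92 g) + (two 23.8 oz packs = 1351.84 g) = 2382.76 g.
2382.76 g > 2 kg (passenger aircraft limit, Code Z5) — over the limit.

No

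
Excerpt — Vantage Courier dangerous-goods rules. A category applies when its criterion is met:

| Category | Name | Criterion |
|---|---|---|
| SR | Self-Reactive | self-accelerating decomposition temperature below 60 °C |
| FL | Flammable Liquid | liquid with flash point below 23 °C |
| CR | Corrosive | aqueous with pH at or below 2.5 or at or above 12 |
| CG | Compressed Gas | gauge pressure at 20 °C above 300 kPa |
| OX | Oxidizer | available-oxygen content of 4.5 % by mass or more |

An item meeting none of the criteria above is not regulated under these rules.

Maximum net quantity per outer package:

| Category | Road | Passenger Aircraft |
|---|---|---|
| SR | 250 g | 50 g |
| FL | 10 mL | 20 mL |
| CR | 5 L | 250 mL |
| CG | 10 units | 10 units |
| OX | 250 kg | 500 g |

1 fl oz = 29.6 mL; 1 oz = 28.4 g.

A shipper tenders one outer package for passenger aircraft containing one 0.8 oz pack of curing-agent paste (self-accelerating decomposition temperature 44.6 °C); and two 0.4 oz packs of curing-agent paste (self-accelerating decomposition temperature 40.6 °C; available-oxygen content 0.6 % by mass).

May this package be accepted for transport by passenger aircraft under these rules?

Curing-agent paste: self-accelerating decomposition temperature 44.6 °C < 60 °C → Category SR (Self-Reactive).
The curing-agent paste has self-accelerating decomposition temperature 40.6 °C, which is < 60 °C, so it is Category SR (Self-Reactive).
Total Category SR: (one 0.8 oz pack = 22.72 g) + (two 0.4 oz packs = 22.72 g) = 45.44 g.
45.44 g ≤ 50 g (passenger aircraft limit, Category SR) — within limit.

Yes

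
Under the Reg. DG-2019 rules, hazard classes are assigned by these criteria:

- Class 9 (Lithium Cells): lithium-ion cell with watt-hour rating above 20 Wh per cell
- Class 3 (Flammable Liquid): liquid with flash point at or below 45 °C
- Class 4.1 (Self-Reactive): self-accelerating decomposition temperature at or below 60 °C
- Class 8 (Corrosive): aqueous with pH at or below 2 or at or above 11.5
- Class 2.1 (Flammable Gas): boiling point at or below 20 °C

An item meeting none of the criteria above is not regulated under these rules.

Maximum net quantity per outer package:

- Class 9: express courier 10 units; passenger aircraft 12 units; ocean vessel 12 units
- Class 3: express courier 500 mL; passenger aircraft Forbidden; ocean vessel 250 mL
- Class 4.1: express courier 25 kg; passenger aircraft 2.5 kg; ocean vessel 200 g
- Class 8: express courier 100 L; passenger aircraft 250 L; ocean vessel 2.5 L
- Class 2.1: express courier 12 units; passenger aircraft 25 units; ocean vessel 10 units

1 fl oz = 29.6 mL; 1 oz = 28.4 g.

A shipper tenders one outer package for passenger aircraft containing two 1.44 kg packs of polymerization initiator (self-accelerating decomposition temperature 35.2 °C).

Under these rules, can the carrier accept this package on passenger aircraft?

No

Self-accelerating decomposition temperature 35.2 °C meets the Class 4.1 criterion (Self-Reactive), so the polymerization initiator is Class 4.1.
Class 4.1 quantity: two 1.44 kg packs = 2.88 kg.
2.88 kg > 2.5 kg (passenger aircraft limit, Class 4.1) — over the limit.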